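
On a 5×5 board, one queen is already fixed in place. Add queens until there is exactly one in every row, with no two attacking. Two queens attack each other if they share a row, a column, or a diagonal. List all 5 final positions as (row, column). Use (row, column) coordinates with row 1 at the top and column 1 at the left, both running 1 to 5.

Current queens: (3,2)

(1,1) (2,4) (3,2) (4,5) (5,3)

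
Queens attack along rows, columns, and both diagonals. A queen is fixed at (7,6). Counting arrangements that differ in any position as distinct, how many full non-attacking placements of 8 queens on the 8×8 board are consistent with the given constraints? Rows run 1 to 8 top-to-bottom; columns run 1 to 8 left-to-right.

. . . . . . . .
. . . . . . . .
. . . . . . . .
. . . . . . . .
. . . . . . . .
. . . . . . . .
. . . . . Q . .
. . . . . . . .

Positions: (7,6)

Branch on row 1: col 1 → 1; col 2 → 3; col 3 → 0; col 4 → 3; col 5 → 6; col 7 → 1; col 8 → 0.
Sum: 1 + 3 + 0 + 3 + 6 + 1 + 0 = 14.

14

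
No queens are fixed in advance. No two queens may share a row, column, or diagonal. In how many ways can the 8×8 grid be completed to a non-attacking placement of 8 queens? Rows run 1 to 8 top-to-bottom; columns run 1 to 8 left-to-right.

Branch on row 1: col 1 → 4; col 2 → 8; col 3 → 16; col 4 → 18; col 5 → 18; col 6 → 16; col 7 → 8; col 8 → 4.
Sum: 4 + 8 + 16 + 18 + 18 + 16 + 8 + 4 = 92.
(This is the classic 8-queens count.)

92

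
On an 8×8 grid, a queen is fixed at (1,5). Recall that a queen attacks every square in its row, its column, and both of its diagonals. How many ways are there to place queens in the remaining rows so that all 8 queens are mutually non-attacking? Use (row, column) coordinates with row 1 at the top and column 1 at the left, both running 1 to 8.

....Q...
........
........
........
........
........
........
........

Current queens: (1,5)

18

Branch on row 2: col 1 → 3; col 2 → 4; col 3 → 3; col 7 → 6; col 8 → 2.
Sum: 3 + 4 + 3 + 6 + 2 = 18.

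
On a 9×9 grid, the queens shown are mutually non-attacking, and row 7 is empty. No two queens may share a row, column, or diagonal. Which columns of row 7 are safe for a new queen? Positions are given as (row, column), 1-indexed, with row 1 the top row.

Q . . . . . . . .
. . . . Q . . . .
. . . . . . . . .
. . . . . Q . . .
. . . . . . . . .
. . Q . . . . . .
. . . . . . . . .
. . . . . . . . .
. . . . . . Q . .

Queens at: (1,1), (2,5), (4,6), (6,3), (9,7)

columns 8

(1,1) attacks row 7 at column 1 and diagonals 7.
(2,5) attacks row 7 at column 5.
(4,6) attacks row 7 at column 6 and diagonals 3, 9.
(6,3) attacks row 7 at column 3 and diagonals 2, 4.
(9,7) attacks row 7 at column 7 and diagonals 5, 9.
Attacked columns: {1, 2, 3, 4, 5, 6, 7, 9}. Safe: {8}.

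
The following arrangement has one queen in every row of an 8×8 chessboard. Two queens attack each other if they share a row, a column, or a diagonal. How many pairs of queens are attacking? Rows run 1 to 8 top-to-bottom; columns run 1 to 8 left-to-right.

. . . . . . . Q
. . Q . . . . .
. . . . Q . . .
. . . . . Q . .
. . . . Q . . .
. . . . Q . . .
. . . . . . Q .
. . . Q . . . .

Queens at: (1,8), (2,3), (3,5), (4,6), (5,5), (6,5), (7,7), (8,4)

6

Same column: (3,5)–(5,5) (column 5); (3,5)–(6,5) (column 5); (5,5)–(6,5) (column 5).
Same diagonal: (3,5)–(4,6) (|3−4| = |5−6| = 1); (4,6)–(5,5) (|4−5| = |6−5| = 1); (5,5)–(7,7) (|5−7| = |5−7| = 2).
Total attacking pairs: 6.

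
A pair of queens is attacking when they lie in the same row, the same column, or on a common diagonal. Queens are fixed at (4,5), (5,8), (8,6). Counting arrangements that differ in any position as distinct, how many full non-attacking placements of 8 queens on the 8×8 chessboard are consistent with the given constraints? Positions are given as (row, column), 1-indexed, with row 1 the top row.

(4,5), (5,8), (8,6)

2

Branch on row 1: col 1 → 0; col 3 → 1; col 7 → 1.
Sum: 0 + 1 + 1 = 2.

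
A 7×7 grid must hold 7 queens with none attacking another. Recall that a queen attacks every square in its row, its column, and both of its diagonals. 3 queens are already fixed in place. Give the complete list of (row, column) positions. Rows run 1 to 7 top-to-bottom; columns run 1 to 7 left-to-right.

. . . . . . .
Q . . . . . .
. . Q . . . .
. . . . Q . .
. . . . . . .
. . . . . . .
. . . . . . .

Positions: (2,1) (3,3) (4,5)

(1,6) (2,1) (3,3) (4,5) (5,7) (6,2) (7,4)

Row 1: attacked by (2,1)→{1,2}; (3,3)→{1,3,5}; (4,5)→{2,5}. Safe: 4, 6, 7. Place at column 6.
Row 5: attacked by (1,6)→{2,6}; (2,1)→{1,4}; (3,3)→{1,3,5}; (4,5)→{4,5,6}. Safe: 7. Place at column 7.
Row 6: attacked by (1,6)→{1,6}; (2,1)→{1,5}; (3,3)→{3,6}; (4,5)→{3,5,7}; (5,7)→{6,7}. Safe: 2, 4. Place at column 2.
Row 7: attacked by (1,6)→{6}; (2,1)→{1,6}; (3,3)→{3,7}; (4,5)→{2,5}; (5,7)→{5,7}; (6,2)→{1,2,3}. Safe: 4. Place at column 4.
Columns [6, 1, 3, 5, 7, 2, 4], r−c [-5, 1, 0, -1, -2, 4, 3], r+c [7, 3, 6, 9, 12, 8, 11] are all distinct, so no two queens attack.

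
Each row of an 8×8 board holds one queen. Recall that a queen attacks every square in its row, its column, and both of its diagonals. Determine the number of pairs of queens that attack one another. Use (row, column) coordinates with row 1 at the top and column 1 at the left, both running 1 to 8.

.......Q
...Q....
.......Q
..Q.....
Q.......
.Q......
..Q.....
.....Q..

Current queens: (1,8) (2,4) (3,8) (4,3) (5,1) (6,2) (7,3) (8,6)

6

Same column: (1,8)–(3,8) (column 8); (4,3)–(7,3) (column 3).
Same diagonal: (2,4)–(5,1) (|2−5| = |4−1| = 3); (5,1)–(6,2) (|5−6| = |1−2| = 1); (5,1)–(7,3) (|5−7| = |1−3| = 2); (6,2)–(7,3) (|6−7| = |2−3| = 1).
Total attacking pairs: 6.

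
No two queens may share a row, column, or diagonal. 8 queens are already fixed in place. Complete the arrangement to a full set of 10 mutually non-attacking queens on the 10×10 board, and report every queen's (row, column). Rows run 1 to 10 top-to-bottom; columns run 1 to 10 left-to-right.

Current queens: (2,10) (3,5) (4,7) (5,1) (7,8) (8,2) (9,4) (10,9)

(1,6) (2,10) (3,5) (4,7) (5,1) (6,3) (7,8) (8,2) (9,4) (10,9)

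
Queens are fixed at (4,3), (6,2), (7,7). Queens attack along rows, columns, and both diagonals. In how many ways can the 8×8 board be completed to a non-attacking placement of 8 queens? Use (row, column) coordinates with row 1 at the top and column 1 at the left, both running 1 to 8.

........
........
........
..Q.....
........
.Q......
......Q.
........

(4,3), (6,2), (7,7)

Branch on row 1: col 4 → 1; col 5 → 0; col 8 → 1.
Sum: 1 + 0 + 1 = 2.

2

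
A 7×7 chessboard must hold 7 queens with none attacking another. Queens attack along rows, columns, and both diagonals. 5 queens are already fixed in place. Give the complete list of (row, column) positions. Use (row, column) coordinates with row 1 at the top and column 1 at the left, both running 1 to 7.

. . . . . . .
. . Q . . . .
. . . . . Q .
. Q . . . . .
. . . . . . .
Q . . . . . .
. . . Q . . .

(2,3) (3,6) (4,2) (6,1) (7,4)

(1,7) (2,3) (3,6) (4,2) (5,5) (6,1) (7,4)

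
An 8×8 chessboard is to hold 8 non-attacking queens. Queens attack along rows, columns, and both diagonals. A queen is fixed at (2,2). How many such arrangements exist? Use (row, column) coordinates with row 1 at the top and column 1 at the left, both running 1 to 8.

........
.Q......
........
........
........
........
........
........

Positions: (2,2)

16

Branch on row 1: col 4 → 6; col 5 → 4; col 6 → 2; col 7 → 2; col 8 → 2.
Sum: 6 + 4 + 2 + 2 + 2 = 16.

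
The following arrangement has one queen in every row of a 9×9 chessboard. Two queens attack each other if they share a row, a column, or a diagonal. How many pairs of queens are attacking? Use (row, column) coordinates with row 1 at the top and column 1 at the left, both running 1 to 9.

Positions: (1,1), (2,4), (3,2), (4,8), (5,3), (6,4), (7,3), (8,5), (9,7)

6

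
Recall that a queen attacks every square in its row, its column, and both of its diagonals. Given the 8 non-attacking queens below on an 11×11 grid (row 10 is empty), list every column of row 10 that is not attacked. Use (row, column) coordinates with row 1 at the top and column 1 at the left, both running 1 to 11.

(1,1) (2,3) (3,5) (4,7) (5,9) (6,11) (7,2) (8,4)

(1,1) attacks row 10 at column 1 and diagonals 10.
(2,3) attacks row 10 at column 3 and diagonals 11.
(3,5) attacks row 10 at column 5.
(4,7) attacks row 10 at column 7 and diagonals 1.
(5,9) attacks row 10 at column 9 and diagonals 4.
(6,11) attacks row 10 at column 11 and diagonals 7.
(7,2) attacks row 10 at column 2 and diagonals 5.
(8,4) attacks row 10 at column 4 and diagonals 2, 6.
Attacked columns: {1, 2, 3, 4, 5, 6, 7, 9, 10, 11}. Safe: {8}.

columns 8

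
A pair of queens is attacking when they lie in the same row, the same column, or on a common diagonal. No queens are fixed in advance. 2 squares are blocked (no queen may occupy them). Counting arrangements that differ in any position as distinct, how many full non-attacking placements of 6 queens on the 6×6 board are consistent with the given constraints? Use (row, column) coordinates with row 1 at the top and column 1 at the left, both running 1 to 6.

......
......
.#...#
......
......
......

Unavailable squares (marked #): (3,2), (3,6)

Branch on row 1: col 1 → 0; col 2 → 0; col 3 → 0; col 4 → 1; col 5 → 1; col 6 → 0.
Sum: 0 + 0 + 0 + 1 + 1 + 0 = 2.

2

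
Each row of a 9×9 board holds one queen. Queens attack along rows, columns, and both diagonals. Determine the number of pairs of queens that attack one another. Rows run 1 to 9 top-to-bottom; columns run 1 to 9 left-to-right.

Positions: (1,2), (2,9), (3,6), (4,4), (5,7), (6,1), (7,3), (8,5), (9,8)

All columns are distinct and no two queens satisfy |Δrow| = |Δcol|, so no pair attacks.

0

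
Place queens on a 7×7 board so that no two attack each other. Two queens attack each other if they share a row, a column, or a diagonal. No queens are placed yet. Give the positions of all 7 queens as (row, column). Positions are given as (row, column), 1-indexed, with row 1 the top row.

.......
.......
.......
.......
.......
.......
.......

(1,2) (2,7) (3,5) (4,3) (5,1) (6,6) (7,4)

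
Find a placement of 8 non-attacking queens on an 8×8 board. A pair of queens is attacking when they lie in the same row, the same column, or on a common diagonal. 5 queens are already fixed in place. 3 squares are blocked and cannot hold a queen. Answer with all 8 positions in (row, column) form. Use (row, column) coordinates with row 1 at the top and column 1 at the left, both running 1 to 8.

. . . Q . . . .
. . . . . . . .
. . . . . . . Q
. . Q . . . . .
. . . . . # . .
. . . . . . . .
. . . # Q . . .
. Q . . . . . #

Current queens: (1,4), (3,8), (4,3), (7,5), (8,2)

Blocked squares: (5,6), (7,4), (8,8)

(1,4) (2,6) (3,8) (4,3) (5,1) (6,7) (7,5) (8,2)

Row 2: attacked by (1,4)→{3,4,5}; (3,8)→{7,8}; (4,3)→{1,3,5}; (7,5)→{5}; (8,2)→{2,8}. Safe: 6. Place at column 6.
Row 5: attacked by (1,4)→{4,8}; (2,6)→{3,6}; (3,8)→{6,8}; (4,3)→{2,3,4}; (7,5)→{3,5,7}; (8,2)→{2,5}. Blocked: 6. Safe: 1. Place at column 1.
Row 6: attacked by (1,4)→{4}; (2,6)→{2,6}; (3,8)→{5,8}; (4,3)→{1,3,5}; (5,1)→{1,2}; (7,5)→{4,5,6}; (8,2)→{2,4}. Safe: 7. Place at column 7.
Columns [4, 6, 8, 3, 1, 7, 5, 2], r−c [-3, -4, -5, 1, 4, -1, 2, 6], r+c [5, 8, 11, 7, 6, 13, 12, 10] are all distinct, so no two queens attack.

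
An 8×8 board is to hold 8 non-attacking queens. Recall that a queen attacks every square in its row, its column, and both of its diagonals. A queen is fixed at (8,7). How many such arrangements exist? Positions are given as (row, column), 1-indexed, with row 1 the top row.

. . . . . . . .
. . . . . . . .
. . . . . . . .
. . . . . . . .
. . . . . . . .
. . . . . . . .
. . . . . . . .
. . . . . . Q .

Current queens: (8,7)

8

Branch on row 1: col 1 → 0; col 2 → 0; col 3 → 0; col 4 → 3; col 5 → 3; col 6 → 2; col 8 → 0.
Sum: 0 + 0 + 0 + 3 + 3 + 2 + 0 = 8.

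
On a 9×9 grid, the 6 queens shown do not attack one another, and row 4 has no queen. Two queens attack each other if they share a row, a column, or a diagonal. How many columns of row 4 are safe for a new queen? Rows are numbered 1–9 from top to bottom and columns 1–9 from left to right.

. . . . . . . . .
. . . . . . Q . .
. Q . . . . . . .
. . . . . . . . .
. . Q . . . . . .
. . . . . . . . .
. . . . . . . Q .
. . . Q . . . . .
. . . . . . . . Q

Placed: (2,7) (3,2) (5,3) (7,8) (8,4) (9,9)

(2,7) attacks row 4 at column 7 and diagonals 5, 9.
(3,2) attacks row 4 at column 2 and diagonals 1, 3.
(5,3) attacks row 4 at column 3 and diagonals 2, 4.
(7,8) attacks row 4 at column 8 and diagonals 5.
(8,4) attacks row 4 at column 4 and diagonals 8.
(9,9) attacks row 4 at column 9 and diagonals 4.
Attacked columns: {1, 2, 3, 4, 5, 7, 8, 9}. Safe: {6}.

1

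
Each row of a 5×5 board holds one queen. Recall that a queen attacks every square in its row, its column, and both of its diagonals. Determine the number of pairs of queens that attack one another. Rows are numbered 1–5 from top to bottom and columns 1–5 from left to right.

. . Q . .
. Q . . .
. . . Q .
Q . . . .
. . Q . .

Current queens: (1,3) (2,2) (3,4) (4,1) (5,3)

Same column: (1,3)–(5,3) (column 3).
Same diagonal: (1,3)–(2,2) (|1−2| = |3−2| = 1).
Total attacking pairs: 2.

2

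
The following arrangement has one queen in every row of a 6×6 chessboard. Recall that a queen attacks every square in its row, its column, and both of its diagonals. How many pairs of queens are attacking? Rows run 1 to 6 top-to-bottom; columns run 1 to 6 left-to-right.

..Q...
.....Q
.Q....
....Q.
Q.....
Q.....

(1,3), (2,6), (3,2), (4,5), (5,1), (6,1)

Same column: (5,1)–(6,1) (column 1).
Total attacking pairs: 1.

1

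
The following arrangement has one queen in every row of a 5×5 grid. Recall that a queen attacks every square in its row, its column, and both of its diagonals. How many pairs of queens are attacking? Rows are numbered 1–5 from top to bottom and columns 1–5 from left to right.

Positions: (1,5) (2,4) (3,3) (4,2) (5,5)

8

Same column: (1,5)–(5,5) (column 5).
Same diagonal: (1,5)–(2,4) (|1−2| = |5−4| = 1); (1,5)–(3,3) (|1−3| = |5−3| = 2); (1,5)–(4,2) (|1−4| = |5−2| = 3); (2,4)–(3,3) (|2−3| = |4−3| = 1); (2,4)–(4,2) (|2−4| = |4−2| = 2); (3,3)–(4,2) (|3−4| = |3−2| = 1); (3,3)–(5,5) (|3−5| = |3−5| = 2).
Total attacking pairs: 8.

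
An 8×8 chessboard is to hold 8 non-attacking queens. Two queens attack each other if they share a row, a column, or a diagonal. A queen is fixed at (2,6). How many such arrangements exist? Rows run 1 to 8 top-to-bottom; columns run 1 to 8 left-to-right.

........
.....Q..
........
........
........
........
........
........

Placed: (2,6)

Branch on row 1: col 1 → 1; col 2 → 2; col 3 → 8; col 4 → 3; col 8 → 0.
Sum: 1 + 2 + 8 + 3 + 0 = 14.

14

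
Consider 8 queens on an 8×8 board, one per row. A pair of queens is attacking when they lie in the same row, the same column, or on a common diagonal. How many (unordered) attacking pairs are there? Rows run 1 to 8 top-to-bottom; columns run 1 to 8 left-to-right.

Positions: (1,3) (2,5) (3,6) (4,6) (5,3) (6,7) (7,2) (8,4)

5

Same column: (1,3)–(5,3) (column 3); (3,6)–(4,6) (column 6).
Same diagonal: (1,3)–(4,6) (|1−4| = |3−6| = 3); (2,5)–(3,6) (|2−3| = |5−6| = 1); (3,6)–(7,2) (|3−7| = |6−2| = 4).
Total attacking pairs: 5.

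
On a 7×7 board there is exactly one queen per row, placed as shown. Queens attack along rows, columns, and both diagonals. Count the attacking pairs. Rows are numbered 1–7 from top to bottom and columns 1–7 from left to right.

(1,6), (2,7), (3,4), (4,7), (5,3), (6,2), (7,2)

Same column: (2,7)–(4,7) (column 7); (6,2)–(7,2) (column 2).
Same diagonal: (1,6)–(2,7) (|1−2| = |6−7| = 1); (1,6)–(3,4) (|1−3| = |6−4| = 2); (2,7)–(7,2) (|2−7| = |7−2| = 5); (5,3)–(6,2) (|5−6| = |3−2| = 1).
Total attacking pairs: 6.

6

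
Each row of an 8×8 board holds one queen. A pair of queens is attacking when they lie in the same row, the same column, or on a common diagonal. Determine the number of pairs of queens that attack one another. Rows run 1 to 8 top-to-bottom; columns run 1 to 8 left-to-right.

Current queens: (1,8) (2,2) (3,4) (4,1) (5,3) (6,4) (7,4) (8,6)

Same column: (3,4)–(6,4) (column 4); (3,4)–(7,4) (column 4); (6,4)–(7,4) (column 4).
Same diagonal: (4,1)–(7,4) (|4−7| = |1−4| = 3); (5,3)–(6,4) (|5−6| = |3−4| = 1); (5,3)–(8,6) (|5−8| = |3−6| = 3); (6,4)–(8,6) (|6−8| = |4−6| = 2).
Total attacking pairs: 7.

7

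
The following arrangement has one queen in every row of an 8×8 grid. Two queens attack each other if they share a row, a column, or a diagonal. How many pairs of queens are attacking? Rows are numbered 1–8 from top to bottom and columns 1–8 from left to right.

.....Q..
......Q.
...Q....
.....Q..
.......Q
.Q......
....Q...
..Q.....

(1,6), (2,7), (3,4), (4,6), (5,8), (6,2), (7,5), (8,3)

Same column: (1,6)–(4,6) (column 6).
Same diagonal: (1,6)–(2,7) (|1−2| = |6−7| = 1); (1,6)–(3,4) (|1−3| = |6−4| = 2).
Total attacking pairs: 3.

3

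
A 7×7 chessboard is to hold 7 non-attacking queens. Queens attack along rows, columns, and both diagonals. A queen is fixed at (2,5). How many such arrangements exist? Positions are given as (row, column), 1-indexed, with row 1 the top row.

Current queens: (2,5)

Branch on row 1: col 1 → 1; col 2 → 3; col 3 → 1; col 7 → 1.
Sum: 1 + 3 + 1 + 1 = 6.

6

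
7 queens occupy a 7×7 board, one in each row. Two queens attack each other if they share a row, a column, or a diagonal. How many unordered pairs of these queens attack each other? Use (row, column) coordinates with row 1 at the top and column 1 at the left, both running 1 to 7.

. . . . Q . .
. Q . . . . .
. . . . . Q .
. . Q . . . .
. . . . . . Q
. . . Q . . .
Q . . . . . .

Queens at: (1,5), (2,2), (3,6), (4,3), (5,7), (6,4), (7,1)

All columns are distinct and no two queens satisfy |Δrow| = |Δcol|, so no pair attacks.

0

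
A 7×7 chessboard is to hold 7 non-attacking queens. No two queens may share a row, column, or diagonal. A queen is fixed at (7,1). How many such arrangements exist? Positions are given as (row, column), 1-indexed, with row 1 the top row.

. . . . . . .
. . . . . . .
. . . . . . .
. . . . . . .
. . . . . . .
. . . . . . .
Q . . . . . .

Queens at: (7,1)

4

Branch on row 1: col 2 → 0; col 3 → 1; col 4 → 1; col 5 → 1; col 6 → 1.
Sum: 0 + 1 + 1 + 1 + 1 = 4.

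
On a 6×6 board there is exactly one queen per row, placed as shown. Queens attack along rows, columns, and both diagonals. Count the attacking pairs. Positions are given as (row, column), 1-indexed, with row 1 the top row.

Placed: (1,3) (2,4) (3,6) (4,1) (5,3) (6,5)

Same column: (1,3)–(5,3) (column 3).
Same diagonal: (1,3)–(2,4) (|1−2| = |3−4| = 1).
Total attacking pairs: 2.

2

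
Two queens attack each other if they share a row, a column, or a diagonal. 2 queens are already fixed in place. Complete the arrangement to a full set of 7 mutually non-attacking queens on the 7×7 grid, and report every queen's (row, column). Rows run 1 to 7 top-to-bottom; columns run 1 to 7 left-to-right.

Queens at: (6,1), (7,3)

(1,4) (2,7) (3,5) (4,2) (5,6) (6,1) (7,3)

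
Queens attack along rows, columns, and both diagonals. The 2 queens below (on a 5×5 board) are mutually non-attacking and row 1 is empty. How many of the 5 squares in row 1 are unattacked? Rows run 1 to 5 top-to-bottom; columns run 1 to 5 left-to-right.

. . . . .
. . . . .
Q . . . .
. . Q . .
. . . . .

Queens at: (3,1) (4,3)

3

(3,1) attacks row 1 at column 1 and diagonals 3.
(4,3) attacks row 1 at column 3.
Attacked columns: {1, 3}. Safe: {2, 4, 5}.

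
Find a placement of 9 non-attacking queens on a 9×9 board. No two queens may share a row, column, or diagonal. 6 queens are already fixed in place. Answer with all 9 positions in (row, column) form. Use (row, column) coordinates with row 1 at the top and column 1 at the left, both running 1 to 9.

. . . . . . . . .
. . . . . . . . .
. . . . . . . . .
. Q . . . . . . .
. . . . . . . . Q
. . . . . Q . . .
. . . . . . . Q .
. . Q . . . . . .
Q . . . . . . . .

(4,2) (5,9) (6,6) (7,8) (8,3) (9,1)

(1,4) (2,7) (3,5) (4,2) (5,9) (6,6) (7,8) (8,3) (9,1)

Row 1: attacked by (4,2)→{2,5}; (5,9)→{5,9}; (6,6)→{1,6}; (7,8)→{2,8}; (8,3)→{3}; (9,1)→{1,9}. Safe: 4, 7. Place at column 4.
Row 2: attacked by (1,4)→{3,4,5}; (4,2)→{2,4}; (5,9)→{6,9}; (6,6)→{2,6}; (7,8)→{3,8}; (8,3)→{3,9}; (9,1)→{1,8}. Safe: 7. Place at column 7.
Row 3: attacked by (1,4)→{2,4,6}; (2,7)→{6,7,8}; (4,2)→{1,2,3}; (5,9)→{7,9}; (6,6)→{3,6,9}; (7,8)→{4,8}; (8,3)→{3,8}; (9,1)→{1,7}. Safe: 5. Place at column 5.
Columns [4, 7, 5, 2, 9, 6, 8, 3, 1], r−c [-3, -5, -2, 2, -4, 0, -1, 5, 8], r+c [5, 9, 8, 6, 14, 12, 15, 11, 10] are all distinct, so no two queens attack.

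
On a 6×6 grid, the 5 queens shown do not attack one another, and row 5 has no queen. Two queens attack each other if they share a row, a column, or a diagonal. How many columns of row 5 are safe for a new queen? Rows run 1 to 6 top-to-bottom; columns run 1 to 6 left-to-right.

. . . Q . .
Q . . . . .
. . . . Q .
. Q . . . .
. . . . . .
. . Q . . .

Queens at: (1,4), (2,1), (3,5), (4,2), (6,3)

(1,4) attacks row 5 at column 4.
(2,1) attacks row 5 at column 1 and diagonals 4.
(3,5) attacks row 5 at column 5 and diagonals 3.
(4,2) attacks row 5 at column 2 and diagonals 1, 3.
(6,3) attacks row 5 at column 3 and diagonals 2, 4.
Attacked columns: {1, 2, 3, 4, 5}. Safe: {6}.

1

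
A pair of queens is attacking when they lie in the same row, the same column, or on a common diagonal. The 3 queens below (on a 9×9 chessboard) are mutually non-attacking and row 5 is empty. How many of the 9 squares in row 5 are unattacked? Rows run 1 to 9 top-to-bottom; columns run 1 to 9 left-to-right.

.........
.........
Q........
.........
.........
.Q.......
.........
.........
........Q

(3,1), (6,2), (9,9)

4

(3,1) attacks row 5 at column 1 and diagonals 3.
(6,2) attacks row 5 at column 2 and diagonals 1, 3.
(9,9) attacks row 5 at column 9 and diagonals 5.
Attacked columns: {1, 2, 3, 5, 9}. Safe: {4, 6, 7, 8}.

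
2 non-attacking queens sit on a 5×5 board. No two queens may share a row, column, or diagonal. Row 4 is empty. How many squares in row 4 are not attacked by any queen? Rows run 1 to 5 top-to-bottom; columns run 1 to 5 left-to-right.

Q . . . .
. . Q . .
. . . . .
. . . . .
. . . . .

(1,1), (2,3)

(1,1) attacks row 4 at column 1 and diagonals 4.
(2,3) attacks row 4 at column 3 and diagonals 1, 5.
Attacked columns: {1, 3, 4, 5}. Safe: {2}.

1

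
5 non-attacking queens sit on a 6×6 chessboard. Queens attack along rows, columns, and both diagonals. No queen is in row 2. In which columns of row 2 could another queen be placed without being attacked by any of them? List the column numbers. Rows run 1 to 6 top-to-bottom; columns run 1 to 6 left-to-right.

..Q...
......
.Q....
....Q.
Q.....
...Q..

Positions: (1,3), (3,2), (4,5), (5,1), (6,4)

columns 6

(1,3) attacks row 2 at column 3 and diagonals 2, 4.
(3,2) attacks row 2 at column 2 and diagonals 1, 3.
(4,5) attacks row 2 at column 5 and diagonals 3.
(5,1) attacks row 2 at column 1 and diagonals 4.
(6,4) attacks row 2 at column 4.
Attacked columns: {1, 2, 3, 4, 5}. Safe: {6}.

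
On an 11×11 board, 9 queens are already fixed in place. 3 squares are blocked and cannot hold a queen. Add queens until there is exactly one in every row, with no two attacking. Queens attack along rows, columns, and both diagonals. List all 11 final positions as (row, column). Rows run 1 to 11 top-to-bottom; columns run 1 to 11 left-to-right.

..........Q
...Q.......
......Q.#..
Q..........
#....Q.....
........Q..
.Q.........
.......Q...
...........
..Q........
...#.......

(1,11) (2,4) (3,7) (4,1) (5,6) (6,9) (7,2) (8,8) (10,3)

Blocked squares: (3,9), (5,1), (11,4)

Row 9: attacked by (1,11)→{3,11}; (2,4)→{4,11}; (3,7)→{1,7}; (4,1)→{1,6}; (5,6)→{2,6,10}; (6,9)→{6,9}; (7,2)→{2,4}; (8,8)→{7,8,9}; (10,3)→{2,3,4}. Safe: 5. Place at column 5.
Row 11: attacked by (1,11)→{1,11}; (2,4)→{4}; (3,7)→{7}; (4,1)→{1,8}; (5,6)→{6}; (6,9)→{4,9}; (7,2)→{2,6}; (8,8)→{5,8,11}; (9,5)→{3,5,7}; (10,3)→{2,3,4}. Blocked: 4. Safe: 10. Place at column 10.
Columns [11, 4, 7, 1, 6, 9, 2, 8, 5, 3, 10], r−c [-10, -2, -4, 3, -1, -3, 5, 0, 4, 7, 1], r+c [12, 6, 10, 5, 11, 15, 9, 16, 14, 13, 21] are all distinct, so no two queens attack.

(1,11) (2,4) (3,7) (4,1) (5,6) (6,9) (7,2) (8,8) (9,5) (10,3) (11,10)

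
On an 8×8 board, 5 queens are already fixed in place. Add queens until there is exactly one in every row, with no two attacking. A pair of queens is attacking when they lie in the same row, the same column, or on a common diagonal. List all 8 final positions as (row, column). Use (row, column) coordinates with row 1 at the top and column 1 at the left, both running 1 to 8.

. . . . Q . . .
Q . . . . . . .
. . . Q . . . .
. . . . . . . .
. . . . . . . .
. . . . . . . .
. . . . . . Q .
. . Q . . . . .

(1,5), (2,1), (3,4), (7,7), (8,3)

(1,5) (2,1) (3,4) (4,6) (5,8) (6,2) (7,7) (8,3)

Row 4: attacked by (1,5)→{2,5,8}; (2,1)→{1,3}; (3,4)→{3,4,5}; (7,7)→{4,7}; (8,3)→{3,7}. Safe: 6. Place at column 6.
Row 5: attacked by (1,5)→{1,5}; (2,1)→{1,4}; (3,4)→{2,4,6}; (4,6)→{5,6,7}; (7,7)→{5,7}; (8,3)→{3,6}. Safe: 8. Place at column 8.
Row 6: attacked by (1,5)→{5}; (2,1)→{1,5}; (3,4)→{1,4,7}; (4,6)→{4,6,8}; (5,8)→{7,8}; (7,7)→{6,7,8}; (8,3)→{1,3,5}. Safe: 2. Place at column 2.
Columns [5, 1, 4, 6, 8, 2, 7, 3], r−c [-4, 1, -1, -2, -3, 4, 0, 5], r+c [6, 3, 7, 10, 13, 8, 14, 11] are all distinct, so no two queens attack.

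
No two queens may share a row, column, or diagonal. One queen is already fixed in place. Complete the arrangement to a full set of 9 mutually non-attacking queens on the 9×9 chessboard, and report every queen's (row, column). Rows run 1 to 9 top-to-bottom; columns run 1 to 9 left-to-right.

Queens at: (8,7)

Row 1: attacked by (8,7)→{7}. Safe: 1, 2, 3, 4, 5, 6, 8, 9. Place at column 9.
Row 2: attacked by (1,9)→{8,9}; (8,7)→{1,7}. Safe: 2, 3, 4, 5, 6. Place at column 3.
Row 3: attacked by (1,9)→{7,9}; (2,3)→{2,3,4}; (8,7)→{2,7}. Safe: 1, 5, 6, 8. Place at column 6.
Row 4: attacked by (1,9)→{6,9}; (2,3)→{1,3,5}; (3,6)→{5,6,7}; (8,7)→{3,7}. Safe: 2, 4, 8. Place at column 4.
Row 5: attacked by (1,9)→{5,9}; (2,3)→{3,6}; (3,6)→{4,6,8}; (4,4)→{3,4,5}; (8,7)→{4,7}. Safe: 1, 2. Place at column 1.
Row 6: attacked by (1,9)→{4,9}; (2,3)→{3,7}; (3,6)→{3,6,9}; (4,4)→{2,4,6}; (5,1)→{1,2}; (8,7)→{5,7,9}. Safe: 8. Place at column 8.
Row 7: attacked by (1,9)→{3,9}; (2,3)→{3,8}; (3,6)→{2,6}; (4,4)→{1,4,7}; (5,1)→{1,3}; (6,8)→{7,8,9}; (8,7)→{6,7,8}. Safe: 5. Place at column 5.
Row 9: attacked by (1,9)→{1,9}; (2,3)→{3}; (3,6)→{6}; (4,4)→{4,9}; (5,1)→{1,5}; (6,8)→{5,8}; (7,5)→{3,5,7}; (8,7)→{6,7,8}. Safe: 2. Place at column 2.
Columns [9, 3, 6, 4, 1, 8, 5, 7, 2], r−c [-8, -1, -3, 0, 4, -2, 2, 1, 7], r+c [10, 5, 9, 8, 6, 14, 12, 15, 11] are all distinct, so no two queens attack.

(1,9) (2,3) (3,6) (4,4) (5,1) (6,8) (7,5) (8,7) (9,2)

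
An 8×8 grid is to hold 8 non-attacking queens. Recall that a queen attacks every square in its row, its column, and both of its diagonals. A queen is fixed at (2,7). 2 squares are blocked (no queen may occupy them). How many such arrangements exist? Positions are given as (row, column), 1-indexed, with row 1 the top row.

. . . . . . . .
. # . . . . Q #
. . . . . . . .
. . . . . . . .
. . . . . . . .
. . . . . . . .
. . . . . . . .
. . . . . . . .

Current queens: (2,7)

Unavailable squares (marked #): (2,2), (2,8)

Branch on row 1: col 1 → 2; col 2 → 2; col 3 → 2; col 4 → 4; col 5 → 6.
Sum: 2 + 2 + 2 + 4 + 6 = 16.

16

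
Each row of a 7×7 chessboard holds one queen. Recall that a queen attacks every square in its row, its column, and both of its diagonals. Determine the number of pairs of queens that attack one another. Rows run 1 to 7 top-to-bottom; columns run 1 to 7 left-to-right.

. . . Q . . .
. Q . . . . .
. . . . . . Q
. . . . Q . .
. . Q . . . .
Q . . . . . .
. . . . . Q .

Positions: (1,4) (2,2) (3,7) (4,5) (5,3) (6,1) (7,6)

0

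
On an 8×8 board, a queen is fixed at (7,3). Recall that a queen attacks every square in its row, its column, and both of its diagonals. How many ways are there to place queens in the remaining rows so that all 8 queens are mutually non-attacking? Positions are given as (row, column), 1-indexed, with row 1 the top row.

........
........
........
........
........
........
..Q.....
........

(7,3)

14

Branch on row 1: col 1 → 0; col 2 → 1; col 4 → 6; col 5 → 3; col 6 → 0; col 7 → 3; col 8 → 1.
Sum: 0 + 1 + 6 + 3 + 0 + 3 + 1 = 14.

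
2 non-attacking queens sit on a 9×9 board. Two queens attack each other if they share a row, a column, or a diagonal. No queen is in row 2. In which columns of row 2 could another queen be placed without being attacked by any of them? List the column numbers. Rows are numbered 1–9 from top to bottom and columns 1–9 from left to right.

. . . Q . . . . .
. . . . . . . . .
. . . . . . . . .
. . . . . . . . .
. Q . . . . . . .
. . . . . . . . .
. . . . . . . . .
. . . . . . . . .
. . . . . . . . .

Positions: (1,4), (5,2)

columns 1, 6, 7, 8, 9

(1,4) attacks row 2 at column 4 and diagonals 3, 5.
(5,2) attacks row 2 at column 2 and diagonals 5.
Attacked columns: {2, 3, 4, 5}. Safe: {1, 6, 7, 8, 9}.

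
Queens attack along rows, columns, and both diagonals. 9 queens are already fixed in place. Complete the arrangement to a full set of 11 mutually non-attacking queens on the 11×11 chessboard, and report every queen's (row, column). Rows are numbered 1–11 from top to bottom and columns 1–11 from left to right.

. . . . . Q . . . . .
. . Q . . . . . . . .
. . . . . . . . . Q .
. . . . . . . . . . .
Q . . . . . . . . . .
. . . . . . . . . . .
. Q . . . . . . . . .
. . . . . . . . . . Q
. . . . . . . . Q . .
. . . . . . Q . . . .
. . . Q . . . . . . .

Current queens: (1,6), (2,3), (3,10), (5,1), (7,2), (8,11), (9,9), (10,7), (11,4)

Row 4: attacked by (1,6)→{3,6,9}; (2,3)→{1,3,5}; (3,10)→{9,10,11}; (5,1)→{1,2}; (7,2)→{2,5}; (8,11)→{7,11}; (9,9)→{4,9}; (10,7)→{1,7}; (11,4)→{4,11}. Safe: 8. Place at column 8.
Row 6: attacked by (1,6)→{1,6,11}; (2,3)→{3,7}; (3,10)→{7,10}; (4,8)→{6,8,10}; (5,1)→{1,2}; (7,2)→{1,2,3}; (8,11)→{9,11}; (9,9)→{6,9}; (10,7)→{3,7,11}; (11,4)→{4,9}. Safe: 5. Place at column 5.
Columns [6, 3, 10, 8, 1, 5, 2, 11, 9, 7, 4], r−c [-5, -1, -7, -4, 4, 1, 5, -3, 0, 3, 7], r+c [7, 5, 13, 12, 6, 11, 9, 19, 18, 17, 15] are all distinct, so no two queens attack.

(1,6) (2,3) (3,10) (4,8) (5,1) (6,5) (7,2) (8,11) (9,9) (10,7) (11,4)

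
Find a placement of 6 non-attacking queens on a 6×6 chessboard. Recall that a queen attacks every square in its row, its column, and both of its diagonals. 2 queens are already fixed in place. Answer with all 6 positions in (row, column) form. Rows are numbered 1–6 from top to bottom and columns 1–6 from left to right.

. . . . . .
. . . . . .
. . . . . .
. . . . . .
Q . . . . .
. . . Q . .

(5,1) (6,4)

(1,3) (2,6) (3,2) (4,5) (5,1) (6,4)

Row 1: attacked by (5,1)→{1,5}; (6,4)→{4}. Safe: 2, 3, 6. Place at column 3.
Row 2: attacked by (1,3)→{2,3,4}; (5,1)→{1,4}; (6,4)→{4}. Safe: 5, 6. Place at column 6.
Row 3: attacked by (1,3)→{1,3,5}; (2,6)→{5,6}; (5,1)→{1,3}; (6,4)→{1,4}. Safe: 2. Place at column 2.
Row 4: attacked by (1,3)→{3,6}; (2,6)→{4,6}; (3,2)→{1,2,3}; (5,1)→{1,2}; (6,4)→{2,4,6}. Safe: 5. Place at column 5.
Columns [3, 6, 2, 5, 1, 4], r−c [-2, -4, 1, -1, 4, 2], r+c [4, 8, 5, 9, 6, 10] are all distinct, so no two queens attack.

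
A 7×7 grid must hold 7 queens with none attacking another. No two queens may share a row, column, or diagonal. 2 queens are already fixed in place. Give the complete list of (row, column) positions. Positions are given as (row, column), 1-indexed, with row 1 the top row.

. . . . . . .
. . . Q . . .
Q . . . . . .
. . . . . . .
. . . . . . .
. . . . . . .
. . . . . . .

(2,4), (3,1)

Row 1: attacked by (2,4)→{3,4,5}; (3,1)→{1,3}. Safe: 2, 6, 7. Place at column 7.
Row 4: attacked by (1,7)→{4,7}; (2,4)→{2,4,6}; (3,1)→{1,2}. Safe: 3, 5. Place at column 5.
Row 5: attacked by (1,7)→{3,7}; (2,4)→{1,4,7}; (3,1)→{1,3}; (4,5)→{4,5,6}. Safe: 2. Place at column 2.
Row 6: attacked by (1,7)→{2,7}; (2,4)→{4}; (3,1)→{1,4}; (4,5)→{3,5,7}; (5,2)→{1,2,3}. Safe: 6. Place at column 6.
Row 7: attacked by (1,7)→{1,7}; (2,4)→{4}; (3,1)→{1,5}; (4,5)→{2,5}; (5,2)→{2,4}; (6,6)→{5,6,7}. Safe: 3. Place at column 3.
Columns [7, 4, 1, 5, 2, 6, 3], r−c [-6, -2, 2, -1, 3, 0, 4], r+c [8, 6, 4, 9, 7, 12, 10] are all distinct, so no two queens attack.

(1,7) (2,4) (3,1) (4,5) (5,2) (6,6) (7,3)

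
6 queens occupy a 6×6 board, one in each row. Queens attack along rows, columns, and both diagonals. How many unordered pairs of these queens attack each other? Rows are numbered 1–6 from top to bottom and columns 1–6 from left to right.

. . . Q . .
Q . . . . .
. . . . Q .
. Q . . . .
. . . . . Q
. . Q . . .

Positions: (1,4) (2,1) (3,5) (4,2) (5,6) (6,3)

0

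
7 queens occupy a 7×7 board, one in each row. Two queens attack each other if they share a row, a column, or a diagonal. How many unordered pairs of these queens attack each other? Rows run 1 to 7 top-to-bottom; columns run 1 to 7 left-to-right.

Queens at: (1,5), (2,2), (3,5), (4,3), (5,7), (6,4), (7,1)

3

Same column: (1,5)–(3,5) (column 5).
Same diagonal: (3,5)–(5,7) (|3−5| = |5−7| = 2); (3,5)–(7,1) (|3−7| = |5−1| = 4).
Total attacking pairs: 3.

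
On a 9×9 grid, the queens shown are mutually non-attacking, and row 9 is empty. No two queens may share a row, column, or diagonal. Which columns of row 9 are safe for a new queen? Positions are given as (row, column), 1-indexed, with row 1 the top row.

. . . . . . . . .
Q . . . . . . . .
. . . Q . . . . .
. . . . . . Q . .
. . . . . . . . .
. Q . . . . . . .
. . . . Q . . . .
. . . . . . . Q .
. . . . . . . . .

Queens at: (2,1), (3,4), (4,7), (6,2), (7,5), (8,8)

columns 6

(2,1) attacks row 9 at column 1 and diagonals 8.
(3,4) attacks row 9 at column 4.
(4,7) attacks row 9 at column 7 and diagonals 2.
(6,2) attacks row 9 at column 2 and diagonals 5.
(7,5) attacks row 9 at column 5 and diagonals 3, 7.
(8,8) attacks row 9 at column 8 and diagonals 7, 9.
Attacked columns: {1, 2, 3, 4, 5, 7, 8, 9}. Safe: {6}.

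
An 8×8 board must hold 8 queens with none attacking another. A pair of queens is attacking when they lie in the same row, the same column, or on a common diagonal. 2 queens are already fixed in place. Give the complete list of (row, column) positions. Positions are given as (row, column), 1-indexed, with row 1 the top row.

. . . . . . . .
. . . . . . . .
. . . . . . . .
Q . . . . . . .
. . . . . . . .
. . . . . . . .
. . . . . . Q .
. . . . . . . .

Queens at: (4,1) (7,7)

(1,2) (2,8) (3,6) (4,1) (5,3) (6,5) (7,7) (8,4)

Row 1: attacked by (4,1)→{1,4}; (7,7)→{1,7}. Safe: 2, 3, 5, 6, 8. Place at column 2.
Row 2: attacked by (1,2)→{1,2,3}; (4,1)→{1,3}; (7,7)→{2,7}. Safe: 4, 5, 6, 8. Place at column 8.
Row 3: attacked by (1,2)→{2,4}; (2,8)→{7,8}; (4,1)→{1,2}; (7,7)→{3,7}. Safe: 5, 6. Place at column 6.
Row 5: attacked by (1,2)→{2,6}; (2,8)→{5,8}; (3,6)→{4,6,8}; (4,1)→{1,2}; (7,7)→{5,7}. Safe: 3. Place at column 3.
Row 6: attacked by (1,2)→{2,7}; (2,8)→{4,8}; (3,6)→{3,6}; (4,1)→{1,3}; (5,3)→{2,3,4}; (7,7)→{6,7,8}. Safe: 5. Place at column 5.
Row 8: attacked by (1,2)→{2}; (2,8)→{2,8}; (3,6)→{1,6}; (4,1)→{1,5}; (5,3)→{3,6}; (6,5)→{3,5,7}; (7,7)→{6,7,8}. Safe: 4. Place at column 4.
Columns [2, 8, 6, 1, 3, 5, 7, 4], r−c [-1, -6, -3, 3, 2, 1, 0, 4], r+c [3, 10, 9, 5, 8, 11, 14, 12] are all distinct, so no two queens attack.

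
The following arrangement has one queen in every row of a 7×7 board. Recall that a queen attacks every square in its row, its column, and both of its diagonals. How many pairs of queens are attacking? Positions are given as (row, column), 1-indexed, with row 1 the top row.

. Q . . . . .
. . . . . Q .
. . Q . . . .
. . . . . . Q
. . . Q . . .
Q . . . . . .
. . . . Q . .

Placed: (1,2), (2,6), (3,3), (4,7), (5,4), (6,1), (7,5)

All columns are distinct and no two queens satisfy |Δrow| = |Δcol|, so no pair attacks.

0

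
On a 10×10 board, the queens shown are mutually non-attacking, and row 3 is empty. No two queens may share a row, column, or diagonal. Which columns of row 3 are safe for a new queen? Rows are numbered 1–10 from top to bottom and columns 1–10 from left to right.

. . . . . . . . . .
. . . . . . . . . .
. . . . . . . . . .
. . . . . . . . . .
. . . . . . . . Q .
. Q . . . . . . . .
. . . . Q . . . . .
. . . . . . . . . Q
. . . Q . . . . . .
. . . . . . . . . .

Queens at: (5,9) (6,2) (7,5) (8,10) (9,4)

(5,9) attacks row 3 at column 9 and diagonals 7.
(6,2) attacks row 3 at column 2 and diagonals 5.
(7,5) attacks row 3 at column 5 and diagonals 1, 9.
(8,10) attacks row 3 at column 10 and diagonals 5.
(9,4) attacks row 3 at column 4 and diagonals 10.
Attacked columns: {1, 2, 4, 5, 7, 9, 10}. Safe: {3, 6, 8}.

columns 3, 6, 8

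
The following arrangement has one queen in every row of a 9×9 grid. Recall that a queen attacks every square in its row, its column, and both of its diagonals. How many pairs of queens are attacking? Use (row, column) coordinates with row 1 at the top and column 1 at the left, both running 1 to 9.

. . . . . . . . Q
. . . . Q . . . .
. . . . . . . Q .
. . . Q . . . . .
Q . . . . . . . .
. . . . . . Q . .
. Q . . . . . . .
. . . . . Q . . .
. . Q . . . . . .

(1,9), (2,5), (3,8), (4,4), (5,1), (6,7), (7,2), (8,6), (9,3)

All columns are distinct and no two queens satisfy |Δrow| = |Δcol|, so no pair attacks.

0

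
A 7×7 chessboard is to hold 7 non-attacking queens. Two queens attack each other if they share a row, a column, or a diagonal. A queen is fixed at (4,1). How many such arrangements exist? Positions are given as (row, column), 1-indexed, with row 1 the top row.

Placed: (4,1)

6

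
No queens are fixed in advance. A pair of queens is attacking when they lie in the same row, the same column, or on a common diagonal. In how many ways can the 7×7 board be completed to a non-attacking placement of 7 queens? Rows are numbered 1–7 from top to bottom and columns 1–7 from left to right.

Branch on row 1: col 1 → 4; col 2 → 7; col 3 → 6; col 4 → 6; col 5 → 6; col 6 → 7; col 7 → 4.
Sum: 4 + 7 + 6 + 6 + 6 + 7 + 4 = 40.
(This is the classic 7-queens count.)

40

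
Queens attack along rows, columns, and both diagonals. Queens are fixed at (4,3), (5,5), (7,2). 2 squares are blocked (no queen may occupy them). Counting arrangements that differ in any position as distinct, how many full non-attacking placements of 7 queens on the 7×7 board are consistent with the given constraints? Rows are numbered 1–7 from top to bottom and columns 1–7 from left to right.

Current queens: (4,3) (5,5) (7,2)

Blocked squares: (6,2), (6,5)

Branch on row 1: col 4 → 1; col 7 → 0.
Sum: 1 + 0 = 1.

1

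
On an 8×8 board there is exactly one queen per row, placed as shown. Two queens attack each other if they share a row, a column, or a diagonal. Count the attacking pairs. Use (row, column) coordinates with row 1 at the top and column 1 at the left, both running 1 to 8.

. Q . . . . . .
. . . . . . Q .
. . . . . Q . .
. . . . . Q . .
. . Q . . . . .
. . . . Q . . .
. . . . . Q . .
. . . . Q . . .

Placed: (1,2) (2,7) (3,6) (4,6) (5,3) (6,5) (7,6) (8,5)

7

Same column: (3,6)–(4,6) (column 6); (3,6)–(7,6) (column 6); (4,6)–(7,6) (column 6); (6,5)–(8,5) (column 5).
Same diagonal: (2,7)–(3,6) (|2−3| = |7−6| = 1); (6,5)–(7,6) (|6−7| = |5−6| = 1); (7,6)–(8,5) (|7−8| = |6−5| = 1).
Total attacking pairs: 7.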